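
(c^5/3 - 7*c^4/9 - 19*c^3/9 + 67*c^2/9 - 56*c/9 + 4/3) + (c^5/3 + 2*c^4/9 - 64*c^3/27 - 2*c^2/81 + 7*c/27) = 2*c^5/3 - 5*c^4/9 - 121*c^3/27 + 601*c^2/81 - 161*c/27 + 4/3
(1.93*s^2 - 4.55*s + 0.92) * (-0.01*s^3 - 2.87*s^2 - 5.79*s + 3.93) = -0.0193*s^5 - 5.4936*s^4 + 1.8746*s^3 + 31.289*s^2 - 23.2083*s + 3.6156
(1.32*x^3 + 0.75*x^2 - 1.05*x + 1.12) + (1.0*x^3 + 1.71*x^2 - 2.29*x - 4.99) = 2.32*x^3 + 2.46*x^2 - 3.34*x - 3.87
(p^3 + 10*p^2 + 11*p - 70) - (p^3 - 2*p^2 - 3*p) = 12*p^2 + 14*p - 70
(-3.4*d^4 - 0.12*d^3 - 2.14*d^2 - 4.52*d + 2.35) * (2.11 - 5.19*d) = 17.646*d^5 - 6.5512*d^4 + 10.8534*d^3 + 18.9434*d^2 - 21.7337*d + 4.9585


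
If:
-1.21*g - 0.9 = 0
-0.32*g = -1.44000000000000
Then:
No Solution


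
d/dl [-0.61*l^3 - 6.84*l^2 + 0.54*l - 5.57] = -1.83*l^2 - 13.68*l + 0.54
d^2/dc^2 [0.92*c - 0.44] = 0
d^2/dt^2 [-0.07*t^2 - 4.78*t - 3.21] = -0.140000000000000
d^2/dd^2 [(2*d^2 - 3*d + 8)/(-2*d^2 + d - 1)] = 2*(8*d^3 - 84*d^2 + 30*d + 9)/(8*d^6 - 12*d^5 + 18*d^4 - 13*d^3 + 9*d^2 - 3*d + 1)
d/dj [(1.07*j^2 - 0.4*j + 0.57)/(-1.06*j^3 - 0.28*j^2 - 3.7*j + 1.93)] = (1.1342*j^4 - 0.848*j^3 - 2.2584*j^2 + 4.4494*j + 1.337)/(1.1236*j^6 + 0.5936*j^5 + 7.9224*j^4 - 2.0196*j^3 + 12.6092*j^2 - 14.282*j + 3.7249)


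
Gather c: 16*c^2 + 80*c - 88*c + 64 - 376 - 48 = 16*c^2 - 8*c - 360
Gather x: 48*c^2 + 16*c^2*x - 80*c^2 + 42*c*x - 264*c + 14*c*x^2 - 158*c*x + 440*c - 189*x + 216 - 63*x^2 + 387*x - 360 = -32*c^2 + 176*c + x^2*(14*c - 63) + x*(16*c^2 - 116*c + 198) - 144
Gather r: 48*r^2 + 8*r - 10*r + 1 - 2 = 48*r^2 - 2*r - 1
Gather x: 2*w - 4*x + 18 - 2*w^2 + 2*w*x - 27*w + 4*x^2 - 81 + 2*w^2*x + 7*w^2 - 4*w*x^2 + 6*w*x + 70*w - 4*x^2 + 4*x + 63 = 5*w^2 - 4*w*x^2 + 45*w + x*(2*w^2 + 8*w)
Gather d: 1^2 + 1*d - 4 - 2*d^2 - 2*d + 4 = -2*d^2 - d + 1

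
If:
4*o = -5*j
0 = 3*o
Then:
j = 0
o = 0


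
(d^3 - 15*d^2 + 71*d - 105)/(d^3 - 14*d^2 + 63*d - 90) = (d - 7)/(d - 6)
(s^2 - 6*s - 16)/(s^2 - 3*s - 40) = (s + 2)/(s + 5)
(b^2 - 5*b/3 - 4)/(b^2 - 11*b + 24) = (b + 4/3)/(b - 8)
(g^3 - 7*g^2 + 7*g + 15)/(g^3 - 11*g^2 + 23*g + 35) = (g - 3)/(g - 7)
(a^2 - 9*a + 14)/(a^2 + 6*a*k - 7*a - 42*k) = (a - 2)/(a + 6*k)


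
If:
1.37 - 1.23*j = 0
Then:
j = 1.11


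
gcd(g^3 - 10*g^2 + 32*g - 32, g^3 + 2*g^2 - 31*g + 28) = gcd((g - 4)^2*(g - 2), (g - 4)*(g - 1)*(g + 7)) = g - 4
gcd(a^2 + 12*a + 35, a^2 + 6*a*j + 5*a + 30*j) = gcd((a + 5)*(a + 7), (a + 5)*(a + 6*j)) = a + 5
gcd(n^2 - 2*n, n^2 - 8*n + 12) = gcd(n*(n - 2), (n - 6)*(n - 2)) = n - 2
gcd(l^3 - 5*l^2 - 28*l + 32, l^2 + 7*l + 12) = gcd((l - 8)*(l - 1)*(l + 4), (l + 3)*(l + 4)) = l + 4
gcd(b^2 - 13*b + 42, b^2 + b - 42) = b - 6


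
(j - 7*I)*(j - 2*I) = j^2 - 9*I*j - 14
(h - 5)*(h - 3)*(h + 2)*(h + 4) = h^4 - 2*h^3 - 25*h^2 + 26*h + 120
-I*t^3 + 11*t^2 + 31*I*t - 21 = (t + 3*I)*(t + 7*I)*(-I*t + 1)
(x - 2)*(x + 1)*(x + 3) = x^3 + 2*x^2 - 5*x - 6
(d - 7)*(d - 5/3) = d^2 - 26*d/3 + 35/3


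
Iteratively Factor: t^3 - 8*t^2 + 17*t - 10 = (t - 5)*(t^2 - 3*t + 2) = (t - 5)*(t - 1)*(t - 2)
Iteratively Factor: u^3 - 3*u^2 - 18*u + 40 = (u + 4)*(u^2 - 7*u + 10) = (u - 2)*(u + 4)*(u - 5)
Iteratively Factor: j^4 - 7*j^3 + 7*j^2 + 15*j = (j - 3)*(j^3 - 4*j^2 - 5*j) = (j - 3)*(j + 1)*(j^2 - 5*j) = j*(j - 3)*(j + 1)*(j - 5)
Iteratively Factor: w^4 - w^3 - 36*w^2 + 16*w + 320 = (w - 4)*(w^3 + 3*w^2 - 24*w - 80) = (w - 4)*(w + 4)*(w^2 - w - 20) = (w - 4)*(w + 4)^2*(w - 5)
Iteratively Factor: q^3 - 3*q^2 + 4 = (q - 2)*(q^2 - q - 2) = (q - 2)^2*(q + 1)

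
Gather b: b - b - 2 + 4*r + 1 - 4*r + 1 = 0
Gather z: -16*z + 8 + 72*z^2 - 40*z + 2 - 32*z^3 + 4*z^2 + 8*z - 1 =-32*z^3 + 76*z^2 - 48*z + 9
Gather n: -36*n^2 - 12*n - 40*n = -36*n^2 - 52*n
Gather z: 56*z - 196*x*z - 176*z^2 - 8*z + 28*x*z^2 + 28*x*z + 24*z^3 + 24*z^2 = 24*z^3 + z^2*(28*x - 152) + z*(48 - 168*x)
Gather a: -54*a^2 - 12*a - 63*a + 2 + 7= -54*a^2 - 75*a + 9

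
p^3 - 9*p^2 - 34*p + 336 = (p - 8)*(p - 7)*(p + 6)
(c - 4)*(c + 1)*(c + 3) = c^3 - 13*c - 12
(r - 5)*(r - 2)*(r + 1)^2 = r^4 - 5*r^3 - 3*r^2 + 13*r + 10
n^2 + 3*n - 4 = (n - 1)*(n + 4)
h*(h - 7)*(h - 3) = h^3 - 10*h^2 + 21*h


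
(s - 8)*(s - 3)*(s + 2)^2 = s^4 - 7*s^3 - 16*s^2 + 52*s + 96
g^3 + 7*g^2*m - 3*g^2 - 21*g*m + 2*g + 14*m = (g - 2)*(g - 1)*(g + 7*m)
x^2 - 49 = (x - 7)*(x + 7)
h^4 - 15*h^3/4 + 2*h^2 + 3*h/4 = h*(h - 3)*(h - 1)*(h + 1/4)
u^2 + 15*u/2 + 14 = (u + 7/2)*(u + 4)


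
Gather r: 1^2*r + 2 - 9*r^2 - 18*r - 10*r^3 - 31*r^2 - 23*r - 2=-10*r^3 - 40*r^2 - 40*r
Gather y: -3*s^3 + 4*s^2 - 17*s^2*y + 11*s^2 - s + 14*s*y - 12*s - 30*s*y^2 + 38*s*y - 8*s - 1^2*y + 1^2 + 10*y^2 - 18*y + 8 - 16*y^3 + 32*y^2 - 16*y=-3*s^3 + 15*s^2 - 21*s - 16*y^3 + y^2*(42 - 30*s) + y*(-17*s^2 + 52*s - 35) + 9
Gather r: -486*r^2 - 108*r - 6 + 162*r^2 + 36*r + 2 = -324*r^2 - 72*r - 4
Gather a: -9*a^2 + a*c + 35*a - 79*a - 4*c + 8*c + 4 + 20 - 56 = -9*a^2 + a*(c - 44) + 4*c - 32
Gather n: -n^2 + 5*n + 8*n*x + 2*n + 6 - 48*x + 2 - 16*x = -n^2 + n*(8*x + 7) - 64*x + 8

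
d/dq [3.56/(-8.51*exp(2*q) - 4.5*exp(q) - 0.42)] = (60.5912*exp(q) + 16.02)*exp(q)/(8.51*exp(2*q) + 4.5*exp(q) + 0.42)^2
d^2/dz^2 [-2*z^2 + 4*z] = -4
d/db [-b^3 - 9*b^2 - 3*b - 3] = -3*b^2 - 18*b - 3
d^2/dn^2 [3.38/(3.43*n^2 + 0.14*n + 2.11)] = (-79.530724*n^2 - 3.246152*n + 3.38*(6.86*n + 0.14)*(13.72*n + 0.28) - 48.924148)/(3.43*n^2 + 0.14*n + 2.11)^3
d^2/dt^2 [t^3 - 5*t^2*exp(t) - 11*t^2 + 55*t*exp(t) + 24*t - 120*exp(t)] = -5*t^2*exp(t) + 35*t*exp(t) + 6*t - 20*exp(t) - 22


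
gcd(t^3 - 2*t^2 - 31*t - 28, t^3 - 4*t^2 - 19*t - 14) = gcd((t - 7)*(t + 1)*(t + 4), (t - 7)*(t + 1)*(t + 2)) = t^2 - 6*t - 7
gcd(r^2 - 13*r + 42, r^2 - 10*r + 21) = r - 7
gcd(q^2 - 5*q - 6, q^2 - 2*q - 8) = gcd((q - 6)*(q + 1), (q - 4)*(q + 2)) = 1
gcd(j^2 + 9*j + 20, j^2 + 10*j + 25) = j + 5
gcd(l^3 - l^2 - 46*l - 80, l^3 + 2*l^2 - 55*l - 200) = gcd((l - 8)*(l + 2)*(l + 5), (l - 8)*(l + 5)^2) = l^2 - 3*l - 40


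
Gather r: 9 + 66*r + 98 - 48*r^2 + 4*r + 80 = -48*r^2 + 70*r + 187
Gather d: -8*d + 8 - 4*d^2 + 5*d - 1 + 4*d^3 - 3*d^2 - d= 4*d^3 - 7*d^2 - 4*d + 7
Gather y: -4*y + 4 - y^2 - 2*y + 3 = -y^2 - 6*y + 7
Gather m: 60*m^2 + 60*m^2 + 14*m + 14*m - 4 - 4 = 120*m^2 + 28*m - 8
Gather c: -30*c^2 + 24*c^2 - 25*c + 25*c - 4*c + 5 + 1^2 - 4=-6*c^2 - 4*c + 2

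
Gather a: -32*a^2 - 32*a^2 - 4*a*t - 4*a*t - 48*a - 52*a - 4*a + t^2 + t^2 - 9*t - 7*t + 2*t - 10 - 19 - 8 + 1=-64*a^2 + a*(-8*t - 104) + 2*t^2 - 14*t - 36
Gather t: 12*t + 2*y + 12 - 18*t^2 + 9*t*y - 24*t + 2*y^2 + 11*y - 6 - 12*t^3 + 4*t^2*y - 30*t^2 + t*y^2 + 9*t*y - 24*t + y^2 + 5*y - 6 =-12*t^3 + t^2*(4*y - 48) + t*(y^2 + 18*y - 36) + 3*y^2 + 18*y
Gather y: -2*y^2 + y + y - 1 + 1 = -2*y^2 + 2*y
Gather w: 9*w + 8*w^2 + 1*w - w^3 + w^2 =-w^3 + 9*w^2 + 10*w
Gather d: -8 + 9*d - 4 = 9*d - 12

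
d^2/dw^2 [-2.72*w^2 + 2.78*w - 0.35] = -5.44000000000000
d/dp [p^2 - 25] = 2*p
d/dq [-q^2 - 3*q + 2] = -2*q - 3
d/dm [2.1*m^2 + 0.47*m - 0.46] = 4.2*m + 0.47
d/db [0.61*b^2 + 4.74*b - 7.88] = 1.22*b + 4.74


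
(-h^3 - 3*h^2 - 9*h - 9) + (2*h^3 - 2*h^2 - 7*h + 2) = h^3 - 5*h^2 - 16*h - 7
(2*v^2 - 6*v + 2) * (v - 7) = 2*v^3 - 20*v^2 + 44*v - 14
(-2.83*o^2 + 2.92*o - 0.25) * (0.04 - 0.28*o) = 0.7924*o^3 - 0.9308*o^2 + 0.1868*o - 0.01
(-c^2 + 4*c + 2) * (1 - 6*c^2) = 6*c^4 - 24*c^3 - 13*c^2 + 4*c + 2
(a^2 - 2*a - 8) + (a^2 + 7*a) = 2*a^2 + 5*a - 8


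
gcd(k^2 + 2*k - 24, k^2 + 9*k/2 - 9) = k + 6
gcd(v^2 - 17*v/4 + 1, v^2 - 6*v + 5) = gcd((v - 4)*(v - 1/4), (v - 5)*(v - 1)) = 1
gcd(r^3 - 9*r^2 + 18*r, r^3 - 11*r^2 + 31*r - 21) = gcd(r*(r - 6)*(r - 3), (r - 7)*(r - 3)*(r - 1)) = r - 3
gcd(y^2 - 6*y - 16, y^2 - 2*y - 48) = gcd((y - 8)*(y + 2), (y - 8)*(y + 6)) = y - 8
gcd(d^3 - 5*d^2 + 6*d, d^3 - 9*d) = d^2 - 3*d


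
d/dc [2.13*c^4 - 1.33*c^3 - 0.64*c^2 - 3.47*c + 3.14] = 8.52*c^3 - 3.99*c^2 - 1.28*c - 3.47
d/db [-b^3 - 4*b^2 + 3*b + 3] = -3*b^2 - 8*b + 3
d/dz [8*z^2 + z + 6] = 16*z + 1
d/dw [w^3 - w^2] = w*(3*w - 2)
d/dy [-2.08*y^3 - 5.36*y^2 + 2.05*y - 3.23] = -6.24*y^2 - 10.72*y + 2.05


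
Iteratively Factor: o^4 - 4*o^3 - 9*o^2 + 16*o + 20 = (o + 1)*(o^3 - 5*o^2 - 4*o + 20) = (o + 1)*(o + 2)*(o^2 - 7*o + 10) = (o - 2)*(o + 1)*(o + 2)*(o - 5)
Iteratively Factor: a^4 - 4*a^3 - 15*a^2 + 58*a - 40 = (a - 1)*(a^3 - 3*a^2 - 18*a + 40) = (a - 1)*(a + 4)*(a^2 - 7*a + 10) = (a - 5)*(a - 1)*(a + 4)*(a - 2)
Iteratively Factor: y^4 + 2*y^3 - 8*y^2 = (y + 4)*(y^3 - 2*y^2) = (y - 2)*(y + 4)*(y^2) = y*(y - 2)*(y + 4)*(y)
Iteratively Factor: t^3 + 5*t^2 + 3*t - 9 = (t + 3)*(t^2 + 2*t - 3) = (t + 3)^2*(t - 1)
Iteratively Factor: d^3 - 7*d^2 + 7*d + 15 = (d - 3)*(d^2 - 4*d - 5) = (d - 3)*(d + 1)*(d - 5)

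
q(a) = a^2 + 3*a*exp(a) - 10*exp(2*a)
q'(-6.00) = -12.04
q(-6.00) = 35.96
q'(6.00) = -3246611.82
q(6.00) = -1620250.20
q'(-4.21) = -8.57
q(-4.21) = 17.53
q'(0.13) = -21.82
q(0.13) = -12.51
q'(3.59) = -25752.04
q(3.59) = -12725.95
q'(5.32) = -831569.67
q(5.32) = -414437.44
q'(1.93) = -884.89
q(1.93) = -431.04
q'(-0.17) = -12.47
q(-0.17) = -7.52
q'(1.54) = -396.54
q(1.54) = -193.66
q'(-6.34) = -12.71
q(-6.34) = 40.16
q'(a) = 3*a*exp(a) + 2*a - 20*exp(2*a) + 3*exp(a)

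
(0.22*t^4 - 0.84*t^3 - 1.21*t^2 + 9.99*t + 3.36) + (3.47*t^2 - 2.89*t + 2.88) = 0.22*t^4 - 0.84*t^3 + 2.26*t^2 + 7.1*t + 6.24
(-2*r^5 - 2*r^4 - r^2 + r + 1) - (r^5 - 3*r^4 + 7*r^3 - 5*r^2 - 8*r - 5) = -3*r^5 + r^4 - 7*r^3 + 4*r^2 + 9*r + 6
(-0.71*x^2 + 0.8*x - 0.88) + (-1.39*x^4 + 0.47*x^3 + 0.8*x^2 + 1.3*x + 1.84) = -1.39*x^4 + 0.47*x^3 + 0.0900000000000001*x^2 + 2.1*x + 0.96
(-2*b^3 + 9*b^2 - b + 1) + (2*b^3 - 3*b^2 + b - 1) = 6*b^2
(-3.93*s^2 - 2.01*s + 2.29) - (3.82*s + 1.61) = -3.93*s^2 - 5.83*s + 0.68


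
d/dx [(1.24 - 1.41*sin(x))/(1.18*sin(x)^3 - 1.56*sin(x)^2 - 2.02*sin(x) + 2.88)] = (3.3276*sin(x)^3 - 6.5892*sin(x)^2 + 3.8688*sin(x) - 1.556)*cos(x)/(1.3924*sin(x)^6 - 3.6816*sin(x)^5 - 2.3336*sin(x)^4 + 13.0992*sin(x)^3 - 4.9052*sin(x)^2 - 11.6352*sin(x) + 8.2944)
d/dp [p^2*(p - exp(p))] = p*(-p*exp(p) + 3*p - 2*exp(p))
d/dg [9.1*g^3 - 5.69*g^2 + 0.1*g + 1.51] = 27.3*g^2 - 11.38*g + 0.1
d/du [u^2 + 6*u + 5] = 2*u + 6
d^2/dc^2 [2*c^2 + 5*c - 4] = 4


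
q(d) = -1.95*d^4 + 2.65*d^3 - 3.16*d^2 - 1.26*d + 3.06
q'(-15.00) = 28207.29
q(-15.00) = -108351.54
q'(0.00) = -1.26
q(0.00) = 3.06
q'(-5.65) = 1695.06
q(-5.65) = -2555.80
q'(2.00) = -44.50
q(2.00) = -22.10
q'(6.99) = -2320.95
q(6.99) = -3910.34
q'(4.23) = -476.10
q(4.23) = -482.54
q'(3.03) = -164.40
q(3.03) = -120.41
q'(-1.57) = 58.44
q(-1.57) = -24.85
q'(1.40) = -15.93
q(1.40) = -5.12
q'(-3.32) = 392.79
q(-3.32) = -361.47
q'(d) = -7.8*d^3 + 7.95*d^2 - 6.32*d - 1.26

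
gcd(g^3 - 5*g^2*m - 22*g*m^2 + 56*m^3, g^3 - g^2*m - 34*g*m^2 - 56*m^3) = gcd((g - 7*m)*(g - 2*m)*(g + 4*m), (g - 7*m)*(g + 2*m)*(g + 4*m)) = g^2 - 3*g*m - 28*m^2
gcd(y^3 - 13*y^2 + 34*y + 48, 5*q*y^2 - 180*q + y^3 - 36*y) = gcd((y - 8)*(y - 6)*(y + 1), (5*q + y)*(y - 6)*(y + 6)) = y - 6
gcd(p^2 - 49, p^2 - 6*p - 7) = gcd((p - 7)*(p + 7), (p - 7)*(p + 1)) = p - 7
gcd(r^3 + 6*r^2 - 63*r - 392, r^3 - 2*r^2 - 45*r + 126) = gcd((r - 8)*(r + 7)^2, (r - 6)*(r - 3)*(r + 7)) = r + 7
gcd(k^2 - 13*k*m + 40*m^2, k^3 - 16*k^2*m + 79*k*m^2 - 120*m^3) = k^2 - 13*k*m + 40*m^2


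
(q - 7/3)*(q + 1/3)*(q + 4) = q^3 + 2*q^2 - 79*q/9 - 28/9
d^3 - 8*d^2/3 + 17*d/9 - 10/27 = (d - 5/3)*(d - 2/3)*(d - 1/3)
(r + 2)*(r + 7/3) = r^2 + 13*r/3 + 14/3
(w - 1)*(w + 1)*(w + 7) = w^3 + 7*w^2 - w - 7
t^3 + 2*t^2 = t^2*(t + 2)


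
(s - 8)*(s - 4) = s^2 - 12*s + 32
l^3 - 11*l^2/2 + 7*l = l*(l - 7/2)*(l - 2)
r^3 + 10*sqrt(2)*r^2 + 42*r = r*(r + 3*sqrt(2))*(r + 7*sqrt(2))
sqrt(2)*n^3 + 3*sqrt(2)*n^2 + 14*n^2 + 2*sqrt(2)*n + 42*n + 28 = (n + 2)*(n + 7*sqrt(2))*(sqrt(2)*n + sqrt(2))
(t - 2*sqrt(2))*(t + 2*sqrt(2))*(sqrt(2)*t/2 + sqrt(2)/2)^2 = t^4/2 + t^3 - 7*t^2/2 - 8*t - 4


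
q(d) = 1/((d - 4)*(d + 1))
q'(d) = -1/((d - 4)*(d + 1)^2) - 1/((d - 4)^2*(d + 1)) = (3 - 2*d)/(d^4 - 6*d^3 + d^2 + 24*d + 16)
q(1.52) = -0.16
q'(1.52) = -0.00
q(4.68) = 0.26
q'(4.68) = -0.43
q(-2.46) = 0.11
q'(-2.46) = 0.09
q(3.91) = -2.26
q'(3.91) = -24.68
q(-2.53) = 0.10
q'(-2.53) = 0.08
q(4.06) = 3.29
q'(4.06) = -55.55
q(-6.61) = 0.02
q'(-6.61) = 0.00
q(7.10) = 0.04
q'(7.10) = -0.02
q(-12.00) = 0.01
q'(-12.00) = 0.00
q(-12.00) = 0.01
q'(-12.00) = 0.00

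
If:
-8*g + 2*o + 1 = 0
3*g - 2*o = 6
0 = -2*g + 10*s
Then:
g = -1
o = -9/2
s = -1/5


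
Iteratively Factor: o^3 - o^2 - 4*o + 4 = (o + 2)*(o^2 - 3*o + 2) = (o - 1)*(o + 2)*(o - 2)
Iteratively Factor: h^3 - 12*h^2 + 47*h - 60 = (h - 4)*(h^2 - 8*h + 15) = (h - 5)*(h - 4)*(h - 3)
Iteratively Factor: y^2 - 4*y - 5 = (y - 5)*(y + 1)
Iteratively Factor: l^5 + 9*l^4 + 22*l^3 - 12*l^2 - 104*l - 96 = (l + 2)*(l^4 + 7*l^3 + 8*l^2 - 28*l - 48) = (l + 2)^2*(l^3 + 5*l^2 - 2*l - 24) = (l + 2)^2*(l + 4)*(l^2 + l - 6) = (l + 2)^2*(l + 3)*(l + 4)*(l - 2)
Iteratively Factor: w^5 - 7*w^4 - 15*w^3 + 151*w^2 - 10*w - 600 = (w + 2)*(w^4 - 9*w^3 + 3*w^2 + 145*w - 300) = (w - 5)*(w + 2)*(w^3 - 4*w^2 - 17*w + 60) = (w - 5)^2*(w + 2)*(w^2 + w - 12) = (w - 5)^2*(w - 3)*(w + 2)*(w + 4)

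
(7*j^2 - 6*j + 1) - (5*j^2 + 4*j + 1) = 2*j^2 - 10*j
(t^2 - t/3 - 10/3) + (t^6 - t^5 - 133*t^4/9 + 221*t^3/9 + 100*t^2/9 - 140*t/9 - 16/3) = t^6 - t^5 - 133*t^4/9 + 221*t^3/9 + 109*t^2/9 - 143*t/9 - 26/3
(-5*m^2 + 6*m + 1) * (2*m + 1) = -10*m^3 + 7*m^2 + 8*m + 1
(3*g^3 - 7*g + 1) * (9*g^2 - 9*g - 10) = 27*g^5 - 27*g^4 - 93*g^3 + 72*g^2 + 61*g - 10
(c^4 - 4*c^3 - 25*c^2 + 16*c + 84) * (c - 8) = c^5 - 12*c^4 + 7*c^3 + 216*c^2 - 44*c - 672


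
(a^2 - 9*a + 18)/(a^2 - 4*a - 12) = (a - 3)/(a + 2)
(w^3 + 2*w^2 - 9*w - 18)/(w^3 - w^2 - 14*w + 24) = (w^2 + 5*w + 6)/(w^2 + 2*w - 8)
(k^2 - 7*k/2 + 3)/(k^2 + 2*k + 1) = (k^2 - 7*k/2 + 3)/(k^2 + 2*k + 1)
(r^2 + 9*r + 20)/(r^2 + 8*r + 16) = (r + 5)/(r + 4)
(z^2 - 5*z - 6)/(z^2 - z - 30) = (z + 1)/(z + 5)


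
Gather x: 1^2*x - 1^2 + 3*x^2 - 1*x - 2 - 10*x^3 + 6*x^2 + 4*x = -10*x^3 + 9*x^2 + 4*x - 3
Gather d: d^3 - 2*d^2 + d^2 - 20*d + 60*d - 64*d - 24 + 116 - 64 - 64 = d^3 - d^2 - 24*d - 36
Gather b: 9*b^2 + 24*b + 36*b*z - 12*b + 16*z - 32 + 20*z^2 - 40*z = 9*b^2 + b*(36*z + 12) + 20*z^2 - 24*z - 32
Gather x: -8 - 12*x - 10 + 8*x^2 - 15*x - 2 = 8*x^2 - 27*x - 20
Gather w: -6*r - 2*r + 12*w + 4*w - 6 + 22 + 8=-8*r + 16*w + 24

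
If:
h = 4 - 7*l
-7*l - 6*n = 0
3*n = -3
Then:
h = -2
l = 6/7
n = -1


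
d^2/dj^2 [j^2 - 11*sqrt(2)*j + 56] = 2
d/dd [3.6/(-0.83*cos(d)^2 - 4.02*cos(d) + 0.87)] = -(5.976*cos(d) + 14.472)*sin(d)/(0.83*cos(d)^2 + 4.02*cos(d) - 0.87)^2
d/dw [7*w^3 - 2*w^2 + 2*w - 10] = 21*w^2 - 4*w + 2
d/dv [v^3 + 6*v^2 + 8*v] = 3*v^2 + 12*v + 8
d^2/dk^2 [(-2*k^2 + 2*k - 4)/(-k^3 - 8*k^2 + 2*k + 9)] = 4*(k^6 - 3*k^5 - 6*k^4 + 141*k^3 + 534*k^2 - 258*k + 251)/(k^9 + 24*k^8 + 186*k^7 + 389*k^6 - 804*k^5 - 1524*k^4 + 1099*k^3 + 1836*k^2 - 486*k - 729)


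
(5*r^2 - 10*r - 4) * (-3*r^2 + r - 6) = -15*r^4 + 35*r^3 - 28*r^2 + 56*r + 24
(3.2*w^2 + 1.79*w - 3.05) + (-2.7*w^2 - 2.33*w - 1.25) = 0.5*w^2 - 0.54*w - 4.3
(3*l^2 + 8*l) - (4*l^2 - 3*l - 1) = -l^2 + 11*l + 1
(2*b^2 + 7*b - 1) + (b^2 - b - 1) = 3*b^2 + 6*b - 2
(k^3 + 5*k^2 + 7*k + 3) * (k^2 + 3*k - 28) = k^5 + 8*k^4 - 6*k^3 - 116*k^2 - 187*k - 84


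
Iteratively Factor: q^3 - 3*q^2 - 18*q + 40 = (q - 5)*(q^2 + 2*q - 8) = (q - 5)*(q + 4)*(q - 2)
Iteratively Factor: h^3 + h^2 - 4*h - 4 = (h + 2)*(h^2 - h - 2) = (h + 1)*(h + 2)*(h - 2)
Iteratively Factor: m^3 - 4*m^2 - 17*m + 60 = (m + 4)*(m^2 - 8*m + 15) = (m - 5)*(m + 4)*(m - 3)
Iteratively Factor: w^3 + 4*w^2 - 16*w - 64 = (w + 4)*(w^2 - 16) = (w + 4)^2*(w - 4)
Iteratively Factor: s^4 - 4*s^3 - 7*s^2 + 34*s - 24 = (s - 2)*(s^3 - 2*s^2 - 11*s + 12) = (s - 2)*(s - 1)*(s^2 - s - 12) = (s - 4)*(s - 2)*(s - 1)*(s + 3)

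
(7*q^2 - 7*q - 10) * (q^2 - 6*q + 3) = 7*q^4 - 49*q^3 + 53*q^2 + 39*q - 30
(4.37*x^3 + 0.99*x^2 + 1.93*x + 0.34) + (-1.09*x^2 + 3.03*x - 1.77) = 4.37*x^3 - 0.1*x^2 + 4.96*x - 1.43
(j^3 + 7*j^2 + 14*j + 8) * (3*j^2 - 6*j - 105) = 3*j^5 + 15*j^4 - 105*j^3 - 795*j^2 - 1518*j - 840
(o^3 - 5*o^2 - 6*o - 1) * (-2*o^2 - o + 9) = -2*o^5 + 9*o^4 + 26*o^3 - 37*o^2 - 53*o - 9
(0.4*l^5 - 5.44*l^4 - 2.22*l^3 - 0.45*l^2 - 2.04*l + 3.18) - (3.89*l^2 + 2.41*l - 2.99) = 0.4*l^5 - 5.44*l^4 - 2.22*l^3 - 4.34*l^2 - 4.45*l + 6.17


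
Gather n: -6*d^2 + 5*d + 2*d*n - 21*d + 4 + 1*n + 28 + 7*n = -6*d^2 - 16*d + n*(2*d + 8) + 32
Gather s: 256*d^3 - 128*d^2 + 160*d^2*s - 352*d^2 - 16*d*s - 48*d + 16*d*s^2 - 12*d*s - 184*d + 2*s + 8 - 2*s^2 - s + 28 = 256*d^3 - 480*d^2 - 232*d + s^2*(16*d - 2) + s*(160*d^2 - 28*d + 1) + 36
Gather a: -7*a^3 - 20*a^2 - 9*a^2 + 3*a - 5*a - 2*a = -7*a^3 - 29*a^2 - 4*a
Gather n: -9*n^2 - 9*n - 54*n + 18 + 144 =-9*n^2 - 63*n + 162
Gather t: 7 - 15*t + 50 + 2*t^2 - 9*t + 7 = 2*t^2 - 24*t + 64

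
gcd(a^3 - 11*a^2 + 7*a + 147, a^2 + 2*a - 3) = a + 3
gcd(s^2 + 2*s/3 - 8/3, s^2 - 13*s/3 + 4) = s - 4/3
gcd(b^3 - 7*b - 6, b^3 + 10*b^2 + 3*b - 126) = b - 3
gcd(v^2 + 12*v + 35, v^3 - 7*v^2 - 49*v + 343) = v + 7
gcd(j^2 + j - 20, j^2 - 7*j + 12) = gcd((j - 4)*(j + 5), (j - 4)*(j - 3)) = j - 4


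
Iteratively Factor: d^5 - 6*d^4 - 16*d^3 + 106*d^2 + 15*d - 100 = (d - 5)*(d^4 - d^3 - 21*d^2 + d + 20) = (d - 5)*(d + 1)*(d^3 - 2*d^2 - 19*d + 20) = (d - 5)^2*(d + 1)*(d^2 + 3*d - 4) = (d - 5)^2*(d + 1)*(d + 4)*(d - 1)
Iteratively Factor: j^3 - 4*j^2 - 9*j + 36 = (j + 3)*(j^2 - 7*j + 12) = (j - 4)*(j + 3)*(j - 3)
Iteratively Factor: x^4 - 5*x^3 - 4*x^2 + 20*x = (x)*(x^3 - 5*x^2 - 4*x + 20) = x*(x + 2)*(x^2 - 7*x + 10) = x*(x - 5)*(x + 2)*(x - 2)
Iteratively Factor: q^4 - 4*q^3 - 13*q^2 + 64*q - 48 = (q - 4)*(q^3 - 13*q + 12) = (q - 4)*(q - 3)*(q^2 + 3*q - 4) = (q - 4)*(q - 3)*(q + 4)*(q - 1)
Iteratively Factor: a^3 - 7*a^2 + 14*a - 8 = (a - 2)*(a^2 - 5*a + 4) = (a - 4)*(a - 2)*(a - 1)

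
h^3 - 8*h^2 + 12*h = h*(h - 6)*(h - 2)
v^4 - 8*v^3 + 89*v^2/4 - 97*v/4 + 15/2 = (v - 3)*(v - 5/2)*(v - 2)*(v - 1/2)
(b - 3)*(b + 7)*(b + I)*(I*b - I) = I*b^4 - b^3 + 3*I*b^3 - 3*b^2 - 25*I*b^2 + 25*b + 21*I*b - 21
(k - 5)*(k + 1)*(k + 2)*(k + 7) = k^4 + 5*k^3 - 27*k^2 - 101*k - 70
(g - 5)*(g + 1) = g^2 - 4*g - 5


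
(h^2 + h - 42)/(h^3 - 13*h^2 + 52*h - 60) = (h + 7)/(h^2 - 7*h + 10)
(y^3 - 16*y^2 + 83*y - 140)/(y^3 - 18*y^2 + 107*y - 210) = (y - 4)/(y - 6)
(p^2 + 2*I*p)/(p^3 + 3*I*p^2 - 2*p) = 1/(p + I)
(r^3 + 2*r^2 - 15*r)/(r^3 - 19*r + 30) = r/(r - 2)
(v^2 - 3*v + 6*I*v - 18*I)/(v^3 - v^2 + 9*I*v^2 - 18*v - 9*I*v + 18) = (v - 3)/(v^2 + v*(-1 + 3*I) - 3*I)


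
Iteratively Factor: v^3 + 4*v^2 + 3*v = (v + 3)*(v^2 + v) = v*(v + 3)*(v + 1)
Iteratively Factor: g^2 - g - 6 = (g - 3)*(g + 2)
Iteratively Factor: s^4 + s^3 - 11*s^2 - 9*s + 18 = (s + 3)*(s^3 - 2*s^2 - 5*s + 6) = (s - 1)*(s + 3)*(s^2 - s - 6) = (s - 1)*(s + 2)*(s + 3)*(s - 3)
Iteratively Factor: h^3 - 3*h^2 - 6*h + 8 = (h + 2)*(h^2 - 5*h + 4) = (h - 1)*(h + 2)*(h - 4)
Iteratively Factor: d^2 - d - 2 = (d + 1)*(d - 2)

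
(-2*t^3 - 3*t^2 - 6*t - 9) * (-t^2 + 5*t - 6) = 2*t^5 - 7*t^4 + 3*t^3 - 3*t^2 - 9*t + 54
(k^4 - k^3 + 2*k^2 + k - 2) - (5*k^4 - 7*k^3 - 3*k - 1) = -4*k^4 + 6*k^3 + 2*k^2 + 4*k - 1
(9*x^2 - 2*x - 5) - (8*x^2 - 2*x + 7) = x^2 - 12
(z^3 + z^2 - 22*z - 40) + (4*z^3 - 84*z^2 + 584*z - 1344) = 5*z^3 - 83*z^2 + 562*z - 1384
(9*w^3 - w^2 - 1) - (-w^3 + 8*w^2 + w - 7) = 10*w^3 - 9*w^2 - w + 6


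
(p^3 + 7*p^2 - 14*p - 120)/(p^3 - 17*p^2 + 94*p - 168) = (p^2 + 11*p + 30)/(p^2 - 13*p + 42)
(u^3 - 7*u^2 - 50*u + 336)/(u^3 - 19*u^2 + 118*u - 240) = (u + 7)/(u - 5)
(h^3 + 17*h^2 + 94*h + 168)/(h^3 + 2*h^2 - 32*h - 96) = (h^2 + 13*h + 42)/(h^2 - 2*h - 24)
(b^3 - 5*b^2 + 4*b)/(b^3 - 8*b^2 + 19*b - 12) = b/(b - 3)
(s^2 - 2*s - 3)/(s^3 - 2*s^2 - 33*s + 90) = (s + 1)/(s^2 + s - 30)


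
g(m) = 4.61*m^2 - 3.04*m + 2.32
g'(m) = 9.22*m - 3.04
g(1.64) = 9.73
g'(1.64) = 12.08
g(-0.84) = 8.13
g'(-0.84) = -10.78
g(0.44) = 1.87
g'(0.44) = 1.02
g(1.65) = 9.85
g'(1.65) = 12.17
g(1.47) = 7.81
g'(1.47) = 10.51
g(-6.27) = 202.61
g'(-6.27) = -60.85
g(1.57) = 8.91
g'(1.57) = 11.44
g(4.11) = 67.70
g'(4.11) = 34.85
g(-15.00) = 1085.17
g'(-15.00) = -141.34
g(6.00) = 150.04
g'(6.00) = 52.28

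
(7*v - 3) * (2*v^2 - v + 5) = 14*v^3 - 13*v^2 + 38*v - 15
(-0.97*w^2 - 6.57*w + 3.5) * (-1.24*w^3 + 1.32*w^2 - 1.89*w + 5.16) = 1.2028*w^5 + 6.8664*w^4 - 11.1791*w^3 + 12.0321*w^2 - 40.5162*w + 18.06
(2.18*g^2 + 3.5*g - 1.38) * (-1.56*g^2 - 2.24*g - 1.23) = -3.4008*g^4 - 10.3432*g^3 - 8.3686*g^2 - 1.2138*g + 1.6974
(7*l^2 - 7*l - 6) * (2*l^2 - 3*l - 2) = 14*l^4 - 35*l^3 - 5*l^2 + 32*l + 12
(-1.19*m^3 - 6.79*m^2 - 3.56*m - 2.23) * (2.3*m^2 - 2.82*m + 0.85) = -2.737*m^5 - 12.2612*m^4 + 9.9483*m^3 - 0.8613*m^2 + 3.2626*m - 1.8955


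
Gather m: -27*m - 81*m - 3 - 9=-108*m - 12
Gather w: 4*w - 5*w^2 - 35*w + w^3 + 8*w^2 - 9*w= w^3 + 3*w^2 - 40*w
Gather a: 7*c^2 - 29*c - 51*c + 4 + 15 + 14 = 7*c^2 - 80*c + 33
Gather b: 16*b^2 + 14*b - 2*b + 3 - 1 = 16*b^2 + 12*b + 2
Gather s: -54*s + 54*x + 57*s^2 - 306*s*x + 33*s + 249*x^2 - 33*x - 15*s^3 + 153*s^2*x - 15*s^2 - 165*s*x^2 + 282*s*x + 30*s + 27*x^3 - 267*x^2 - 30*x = -15*s^3 + s^2*(153*x + 42) + s*(-165*x^2 - 24*x + 9) + 27*x^3 - 18*x^2 - 9*x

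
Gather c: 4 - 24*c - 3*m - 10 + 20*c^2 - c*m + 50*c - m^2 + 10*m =20*c^2 + c*(26 - m) - m^2 + 7*m - 6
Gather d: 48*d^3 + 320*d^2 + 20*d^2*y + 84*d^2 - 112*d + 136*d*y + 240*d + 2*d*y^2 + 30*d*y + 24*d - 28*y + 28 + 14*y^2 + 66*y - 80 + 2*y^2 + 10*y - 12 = 48*d^3 + d^2*(20*y + 404) + d*(2*y^2 + 166*y + 152) + 16*y^2 + 48*y - 64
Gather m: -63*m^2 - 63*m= -63*m^2 - 63*m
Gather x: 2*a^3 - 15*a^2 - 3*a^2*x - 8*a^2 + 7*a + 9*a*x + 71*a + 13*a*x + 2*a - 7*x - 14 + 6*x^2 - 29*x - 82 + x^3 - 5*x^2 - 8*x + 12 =2*a^3 - 23*a^2 + 80*a + x^3 + x^2 + x*(-3*a^2 + 22*a - 44) - 84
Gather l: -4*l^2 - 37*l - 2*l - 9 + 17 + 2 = -4*l^2 - 39*l + 10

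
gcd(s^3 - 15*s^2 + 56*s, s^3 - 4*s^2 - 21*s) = s^2 - 7*s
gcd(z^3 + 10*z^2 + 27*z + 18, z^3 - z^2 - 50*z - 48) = z^2 + 7*z + 6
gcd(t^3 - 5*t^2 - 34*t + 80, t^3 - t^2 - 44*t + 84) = t - 2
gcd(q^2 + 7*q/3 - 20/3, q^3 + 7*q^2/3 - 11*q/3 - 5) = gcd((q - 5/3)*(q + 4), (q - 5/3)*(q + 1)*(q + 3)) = q - 5/3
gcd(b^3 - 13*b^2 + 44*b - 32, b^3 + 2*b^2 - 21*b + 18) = b - 1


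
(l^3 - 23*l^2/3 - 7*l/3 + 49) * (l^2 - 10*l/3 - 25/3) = l^5 - 11*l^4 + 134*l^3/9 + 362*l^2/3 - 1295*l/9 - 1225/3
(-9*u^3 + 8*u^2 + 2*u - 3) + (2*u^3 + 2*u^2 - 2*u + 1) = -7*u^3 + 10*u^2 - 2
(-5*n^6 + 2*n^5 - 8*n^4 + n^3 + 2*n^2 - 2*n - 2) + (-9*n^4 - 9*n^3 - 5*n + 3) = -5*n^6 + 2*n^5 - 17*n^4 - 8*n^3 + 2*n^2 - 7*n + 1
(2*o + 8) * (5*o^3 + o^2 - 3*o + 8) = 10*o^4 + 42*o^3 + 2*o^2 - 8*o + 64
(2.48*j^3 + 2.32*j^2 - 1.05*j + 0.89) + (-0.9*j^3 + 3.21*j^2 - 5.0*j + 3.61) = 1.58*j^3 + 5.53*j^2 - 6.05*j + 4.5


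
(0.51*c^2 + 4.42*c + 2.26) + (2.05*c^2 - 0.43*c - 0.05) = 2.56*c^2 + 3.99*c + 2.21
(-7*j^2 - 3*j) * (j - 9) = -7*j^3 + 60*j^2 + 27*j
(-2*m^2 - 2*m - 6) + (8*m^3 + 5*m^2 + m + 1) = 8*m^3 + 3*m^2 - m - 5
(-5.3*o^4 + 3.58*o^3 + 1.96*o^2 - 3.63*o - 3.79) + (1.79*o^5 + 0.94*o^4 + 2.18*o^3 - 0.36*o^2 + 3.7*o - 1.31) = 1.79*o^5 - 4.36*o^4 + 5.76*o^3 + 1.6*o^2 + 0.0700000000000003*o - 5.1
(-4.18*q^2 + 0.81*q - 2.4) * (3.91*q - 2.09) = -16.3438*q^3 + 11.9033*q^2 - 11.0769*q + 5.016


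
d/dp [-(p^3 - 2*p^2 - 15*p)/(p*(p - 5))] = -1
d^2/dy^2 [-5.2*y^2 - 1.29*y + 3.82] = -10.4000000000000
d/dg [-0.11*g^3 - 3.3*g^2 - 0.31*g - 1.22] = -0.33*g^2 - 6.6*g - 0.31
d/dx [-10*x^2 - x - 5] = -20*x - 1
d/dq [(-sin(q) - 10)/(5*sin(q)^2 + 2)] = (5*sin(q)^2 + 100*sin(q) - 2)*cos(q)/(5*sin(q)^2 + 2)^2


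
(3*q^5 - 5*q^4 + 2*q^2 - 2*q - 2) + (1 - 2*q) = 3*q^5 - 5*q^4 + 2*q^2 - 4*q - 1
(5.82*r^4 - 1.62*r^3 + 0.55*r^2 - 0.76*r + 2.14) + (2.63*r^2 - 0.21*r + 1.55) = 5.82*r^4 - 1.62*r^3 + 3.18*r^2 - 0.97*r + 3.69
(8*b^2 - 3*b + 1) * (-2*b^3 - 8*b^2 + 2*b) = -16*b^5 - 58*b^4 + 38*b^3 - 14*b^2 + 2*b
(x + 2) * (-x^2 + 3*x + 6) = -x^3 + x^2 + 12*x + 12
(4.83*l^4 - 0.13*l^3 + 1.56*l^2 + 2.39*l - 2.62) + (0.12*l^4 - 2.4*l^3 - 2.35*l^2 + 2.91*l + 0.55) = 4.95*l^4 - 2.53*l^3 - 0.79*l^2 + 5.3*l - 2.07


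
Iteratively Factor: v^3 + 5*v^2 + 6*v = (v + 3)*(v^2 + 2*v) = v*(v + 3)*(v + 2)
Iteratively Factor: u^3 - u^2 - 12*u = (u - 4)*(u^2 + 3*u) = (u - 4)*(u + 3)*(u)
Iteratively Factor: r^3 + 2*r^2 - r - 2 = (r + 1)*(r^2 + r - 2) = (r - 1)*(r + 1)*(r + 2)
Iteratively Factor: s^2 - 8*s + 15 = (s - 3)*(s - 5)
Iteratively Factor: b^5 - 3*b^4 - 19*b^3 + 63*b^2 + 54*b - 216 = (b + 2)*(b^4 - 5*b^3 - 9*b^2 + 81*b - 108) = (b - 3)*(b + 2)*(b^3 - 2*b^2 - 15*b + 36) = (b - 3)^2*(b + 2)*(b^2 + b - 12) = (b - 3)^2*(b + 2)*(b + 4)*(b - 3)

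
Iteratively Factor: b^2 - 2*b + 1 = (b - 1)*(b - 1)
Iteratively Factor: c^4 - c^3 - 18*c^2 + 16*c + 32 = (c + 4)*(c^3 - 5*c^2 + 2*c + 8) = (c - 2)*(c + 4)*(c^2 - 3*c - 4) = (c - 4)*(c - 2)*(c + 4)*(c + 1)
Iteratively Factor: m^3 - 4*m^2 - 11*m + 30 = (m - 2)*(m^2 - 2*m - 15) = (m - 5)*(m - 2)*(m + 3)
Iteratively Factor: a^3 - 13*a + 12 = (a + 4)*(a^2 - 4*a + 3) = (a - 3)*(a + 4)*(a - 1)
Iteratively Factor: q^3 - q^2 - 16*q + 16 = (q - 1)*(q^2 - 16) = (q - 4)*(q - 1)*(q + 4)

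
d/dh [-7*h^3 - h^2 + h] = -21*h^2 - 2*h + 1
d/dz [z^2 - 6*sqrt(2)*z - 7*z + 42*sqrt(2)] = 2*z - 6*sqrt(2) - 7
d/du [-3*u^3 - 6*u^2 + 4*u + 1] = -9*u^2 - 12*u + 4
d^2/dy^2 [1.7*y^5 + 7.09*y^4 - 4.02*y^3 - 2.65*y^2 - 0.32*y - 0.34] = 34.0*y^3 + 85.08*y^2 - 24.12*y - 5.3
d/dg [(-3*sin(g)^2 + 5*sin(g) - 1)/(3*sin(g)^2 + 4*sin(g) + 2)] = (-27*sin(g)^2 - 6*sin(g) + 14)*cos(g)/(3*sin(g)^2 + 4*sin(g) + 2)^2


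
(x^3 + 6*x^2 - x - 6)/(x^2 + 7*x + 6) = x - 1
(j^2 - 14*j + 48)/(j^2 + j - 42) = (j - 8)/(j + 7)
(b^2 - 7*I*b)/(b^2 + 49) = b/(b + 7*I)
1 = 1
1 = 1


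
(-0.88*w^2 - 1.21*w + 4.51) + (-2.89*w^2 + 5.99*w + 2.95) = -3.77*w^2 + 4.78*w + 7.46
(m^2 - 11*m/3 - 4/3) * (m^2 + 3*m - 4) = m^4 - 2*m^3/3 - 49*m^2/3 + 32*m/3 + 16/3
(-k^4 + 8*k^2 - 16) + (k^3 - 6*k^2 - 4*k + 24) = -k^4 + k^3 + 2*k^2 - 4*k + 8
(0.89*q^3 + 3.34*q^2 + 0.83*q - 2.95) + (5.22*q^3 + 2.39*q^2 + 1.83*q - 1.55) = 6.11*q^3 + 5.73*q^2 + 2.66*q - 4.5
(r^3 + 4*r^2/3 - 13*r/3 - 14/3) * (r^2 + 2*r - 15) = r^5 + 10*r^4/3 - 50*r^3/3 - 100*r^2/3 + 167*r/3 + 70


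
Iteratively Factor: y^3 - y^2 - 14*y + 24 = (y - 2)*(y^2 + y - 12) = (y - 2)*(y + 4)*(y - 3)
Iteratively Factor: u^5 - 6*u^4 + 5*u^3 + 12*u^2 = (u)*(u^4 - 6*u^3 + 5*u^2 + 12*u) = u*(u - 4)*(u^3 - 2*u^2 - 3*u) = u*(u - 4)*(u + 1)*(u^2 - 3*u) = u^2*(u - 4)*(u + 1)*(u - 3)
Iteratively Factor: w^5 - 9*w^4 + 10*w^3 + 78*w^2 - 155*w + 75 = (w - 1)*(w^4 - 8*w^3 + 2*w^2 + 80*w - 75) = (w - 5)*(w - 1)*(w^3 - 3*w^2 - 13*w + 15) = (w - 5)^2*(w - 1)*(w^2 + 2*w - 3) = (w - 5)^2*(w - 1)*(w + 3)*(w - 1)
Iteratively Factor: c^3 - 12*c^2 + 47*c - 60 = (c - 5)*(c^2 - 7*c + 12) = (c - 5)*(c - 4)*(c - 3)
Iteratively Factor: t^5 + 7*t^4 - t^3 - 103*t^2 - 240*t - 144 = (t - 4)*(t^4 + 11*t^3 + 43*t^2 + 69*t + 36) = (t - 4)*(t + 3)*(t^3 + 8*t^2 + 19*t + 12) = (t - 4)*(t + 3)*(t + 4)*(t^2 + 4*t + 3) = (t - 4)*(t + 1)*(t + 3)*(t + 4)*(t + 3)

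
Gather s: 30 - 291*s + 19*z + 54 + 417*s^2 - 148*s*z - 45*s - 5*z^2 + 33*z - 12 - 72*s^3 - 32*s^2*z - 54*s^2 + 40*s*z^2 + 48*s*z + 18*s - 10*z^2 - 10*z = -72*s^3 + s^2*(363 - 32*z) + s*(40*z^2 - 100*z - 318) - 15*z^2 + 42*z + 72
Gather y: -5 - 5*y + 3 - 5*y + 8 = 6 - 10*y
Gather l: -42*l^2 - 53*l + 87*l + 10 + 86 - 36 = -42*l^2 + 34*l + 60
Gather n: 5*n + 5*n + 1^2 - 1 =10*n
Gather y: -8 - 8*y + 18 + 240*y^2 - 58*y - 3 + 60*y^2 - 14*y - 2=300*y^2 - 80*y + 5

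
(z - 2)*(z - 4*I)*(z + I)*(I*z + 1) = I*z^4 + 4*z^3 - 2*I*z^3 - 8*z^2 + I*z^2 + 4*z - 2*I*z - 8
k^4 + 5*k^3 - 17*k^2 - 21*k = k*(k - 3)*(k + 1)*(k + 7)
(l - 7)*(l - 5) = l^2 - 12*l + 35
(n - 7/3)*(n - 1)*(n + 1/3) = n^3 - 3*n^2 + 11*n/9 + 7/9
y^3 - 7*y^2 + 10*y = y*(y - 5)*(y - 2)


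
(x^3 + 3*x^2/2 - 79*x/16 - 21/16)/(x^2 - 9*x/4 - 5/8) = (4*x^2 + 5*x - 21)/(2*(2*x - 5))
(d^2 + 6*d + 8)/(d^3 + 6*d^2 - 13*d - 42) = (d + 4)/(d^2 + 4*d - 21)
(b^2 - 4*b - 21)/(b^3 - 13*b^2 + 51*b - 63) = (b + 3)/(b^2 - 6*b + 9)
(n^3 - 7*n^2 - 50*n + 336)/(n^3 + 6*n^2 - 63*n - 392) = (n - 6)/(n + 7)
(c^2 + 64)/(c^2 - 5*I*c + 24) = (c + 8*I)/(c + 3*I)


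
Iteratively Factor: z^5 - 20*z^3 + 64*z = (z - 4)*(z^4 + 4*z^3 - 4*z^2 - 16*z) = (z - 4)*(z + 2)*(z^3 + 2*z^2 - 8*z) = (z - 4)*(z - 2)*(z + 2)*(z^2 + 4*z) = z*(z - 4)*(z - 2)*(z + 2)*(z + 4)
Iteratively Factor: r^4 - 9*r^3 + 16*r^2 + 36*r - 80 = (r - 4)*(r^3 - 5*r^2 - 4*r + 20) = (r - 5)*(r - 4)*(r^2 - 4) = (r - 5)*(r - 4)*(r + 2)*(r - 2)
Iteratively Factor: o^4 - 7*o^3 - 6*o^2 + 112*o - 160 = (o - 4)*(o^3 - 3*o^2 - 18*o + 40) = (o - 4)*(o - 2)*(o^2 - o - 20) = (o - 5)*(o - 4)*(o - 2)*(o + 4)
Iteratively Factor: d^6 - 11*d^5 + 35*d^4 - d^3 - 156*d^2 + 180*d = (d - 5)*(d^5 - 6*d^4 + 5*d^3 + 24*d^2 - 36*d) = (d - 5)*(d + 2)*(d^4 - 8*d^3 + 21*d^2 - 18*d) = (d - 5)*(d - 3)*(d + 2)*(d^3 - 5*d^2 + 6*d) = d*(d - 5)*(d - 3)*(d + 2)*(d^2 - 5*d + 6) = d*(d - 5)*(d - 3)*(d - 2)*(d + 2)*(d - 3)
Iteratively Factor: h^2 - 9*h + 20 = (h - 5)*(h - 4)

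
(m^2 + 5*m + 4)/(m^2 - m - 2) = (m + 4)/(m - 2)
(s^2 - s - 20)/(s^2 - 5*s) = (s + 4)/s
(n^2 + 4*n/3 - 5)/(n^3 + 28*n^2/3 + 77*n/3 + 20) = (3*n - 5)/(3*n^2 + 19*n + 20)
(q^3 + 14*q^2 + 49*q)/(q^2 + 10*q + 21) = q*(q + 7)/(q + 3)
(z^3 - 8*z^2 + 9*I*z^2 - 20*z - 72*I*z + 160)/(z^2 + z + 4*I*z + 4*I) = (z^2 + z*(-8 + 5*I) - 40*I)/(z + 1)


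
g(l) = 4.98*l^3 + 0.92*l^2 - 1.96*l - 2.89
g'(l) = 14.94*l^2 + 1.84*l - 1.96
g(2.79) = 106.96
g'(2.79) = 119.47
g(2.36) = 63.07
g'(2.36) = 85.59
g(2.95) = 127.18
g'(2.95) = 133.48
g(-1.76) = -23.74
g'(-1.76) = 41.08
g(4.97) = 621.46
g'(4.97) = 376.22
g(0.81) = -1.23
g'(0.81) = 9.33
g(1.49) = 12.71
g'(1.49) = 33.95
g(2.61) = 86.80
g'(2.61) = 104.62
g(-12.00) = -8452.33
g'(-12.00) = 2127.32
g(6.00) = 1094.15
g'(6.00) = 546.92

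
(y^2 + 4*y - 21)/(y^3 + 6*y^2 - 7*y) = (y - 3)/(y*(y - 1))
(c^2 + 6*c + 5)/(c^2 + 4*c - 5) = (c + 1)/(c - 1)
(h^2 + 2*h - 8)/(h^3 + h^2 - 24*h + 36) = (h + 4)/(h^2 + 3*h - 18)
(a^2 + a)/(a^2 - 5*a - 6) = a/(a - 6)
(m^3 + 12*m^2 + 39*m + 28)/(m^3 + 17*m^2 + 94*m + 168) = (m + 1)/(m + 6)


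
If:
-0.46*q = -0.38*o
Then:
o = 1.21052631578947*q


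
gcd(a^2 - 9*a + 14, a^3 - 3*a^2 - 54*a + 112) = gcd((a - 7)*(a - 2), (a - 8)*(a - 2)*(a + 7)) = a - 2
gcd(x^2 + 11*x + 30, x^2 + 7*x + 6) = x + 6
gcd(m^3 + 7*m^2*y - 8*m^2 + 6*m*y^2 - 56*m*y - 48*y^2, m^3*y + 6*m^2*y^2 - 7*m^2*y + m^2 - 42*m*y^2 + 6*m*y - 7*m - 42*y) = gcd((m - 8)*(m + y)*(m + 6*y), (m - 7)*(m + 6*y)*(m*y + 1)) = m + 6*y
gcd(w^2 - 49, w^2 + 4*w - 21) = w + 7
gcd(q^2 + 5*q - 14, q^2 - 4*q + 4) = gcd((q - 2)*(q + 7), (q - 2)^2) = q - 2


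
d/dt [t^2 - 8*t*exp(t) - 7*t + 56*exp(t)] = -8*t*exp(t) + 2*t + 48*exp(t) - 7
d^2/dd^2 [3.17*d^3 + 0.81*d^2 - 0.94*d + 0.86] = 19.02*d + 1.62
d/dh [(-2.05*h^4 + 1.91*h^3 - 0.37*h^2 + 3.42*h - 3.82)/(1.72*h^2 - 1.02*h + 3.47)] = (-7.052*h^5 + 9.5582*h^4 - 32.3504*h^3 + 14.3781*h^2 + 10.573*h + 7.971)/(2.9584*h^4 - 3.5088*h^3 + 12.9772*h^2 - 7.0788*h + 12.0409)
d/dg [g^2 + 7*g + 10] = 2*g + 7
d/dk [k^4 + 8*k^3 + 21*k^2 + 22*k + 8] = 4*k^3 + 24*k^2 + 42*k + 22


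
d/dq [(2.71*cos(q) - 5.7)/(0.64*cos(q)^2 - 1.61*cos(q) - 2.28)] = (1.7344*cos(q)^2 - 7.296*cos(q) + 15.3558)*sin(q)/(0.4096*cos(q)^4 - 2.0608*cos(q)^3 - 0.326299999999999*cos(q)^2 + 7.3416*cos(q) + 5.1984)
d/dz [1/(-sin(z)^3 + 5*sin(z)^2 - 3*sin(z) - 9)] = (3*sin(z) - 1)*cos(z)/((sin(z) - 3)^3*(sin(z) + 1)^2)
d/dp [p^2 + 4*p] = 2*p + 4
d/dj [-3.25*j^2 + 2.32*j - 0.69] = 2.32 - 6.5*j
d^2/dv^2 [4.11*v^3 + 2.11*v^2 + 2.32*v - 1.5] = 24.66*v + 4.22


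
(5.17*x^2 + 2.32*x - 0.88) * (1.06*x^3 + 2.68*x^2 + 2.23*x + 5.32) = 5.4802*x^5 + 16.3148*x^4 + 16.8139*x^3 + 30.3196*x^2 + 10.38*x - 4.6816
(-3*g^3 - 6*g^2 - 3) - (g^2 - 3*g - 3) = -3*g^3 - 7*g^2 + 3*g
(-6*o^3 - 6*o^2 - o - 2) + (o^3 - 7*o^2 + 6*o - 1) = -5*o^3 - 13*o^2 + 5*o - 3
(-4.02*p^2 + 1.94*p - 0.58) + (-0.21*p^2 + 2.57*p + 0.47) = -4.23*p^2 + 4.51*p - 0.11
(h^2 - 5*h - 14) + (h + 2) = h^2 - 4*h - 12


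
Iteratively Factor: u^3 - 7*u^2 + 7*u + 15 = (u - 3)*(u^2 - 4*u - 5) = (u - 3)*(u + 1)*(u - 5)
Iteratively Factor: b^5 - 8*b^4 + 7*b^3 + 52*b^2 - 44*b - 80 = (b + 1)*(b^4 - 9*b^3 + 16*b^2 + 36*b - 80) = (b - 2)*(b + 1)*(b^3 - 7*b^2 + 2*b + 40) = (b - 4)*(b - 2)*(b + 1)*(b^2 - 3*b - 10) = (b - 4)*(b - 2)*(b + 1)*(b + 2)*(b - 5)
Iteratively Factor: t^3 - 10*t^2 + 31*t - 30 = (t - 3)*(t^2 - 7*t + 10) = (t - 3)*(t - 2)*(t - 5)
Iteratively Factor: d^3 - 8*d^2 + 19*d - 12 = (d - 1)*(d^2 - 7*d + 12) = (d - 4)*(d - 1)*(d - 3)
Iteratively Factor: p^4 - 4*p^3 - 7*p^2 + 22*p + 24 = (p - 3)*(p^3 - p^2 - 10*p - 8) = (p - 3)*(p + 1)*(p^2 - 2*p - 8) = (p - 3)*(p + 1)*(p + 2)*(p - 4)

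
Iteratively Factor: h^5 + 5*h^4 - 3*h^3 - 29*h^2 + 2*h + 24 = (h + 1)*(h^4 + 4*h^3 - 7*h^2 - 22*h + 24) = (h + 1)*(h + 4)*(h^3 - 7*h + 6) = (h - 1)*(h + 1)*(h + 4)*(h^2 + h - 6) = (h - 1)*(h + 1)*(h + 3)*(h + 4)*(h - 2)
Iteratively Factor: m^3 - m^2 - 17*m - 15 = (m + 1)*(m^2 - 2*m - 15) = (m + 1)*(m + 3)*(m - 5)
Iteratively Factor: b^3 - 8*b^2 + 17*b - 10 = (b - 2)*(b^2 - 6*b + 5) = (b - 5)*(b - 2)*(b - 1)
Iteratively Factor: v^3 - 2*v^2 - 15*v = (v + 3)*(v^2 - 5*v) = (v - 5)*(v + 3)*(v)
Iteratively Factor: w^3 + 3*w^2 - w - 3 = (w + 3)*(w^2 - 1) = (w + 1)*(w + 3)*(w - 1)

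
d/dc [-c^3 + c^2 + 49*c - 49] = -3*c^2 + 2*c + 49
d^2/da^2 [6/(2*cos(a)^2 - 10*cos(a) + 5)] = 12*(8*sin(a)^4 - 34*sin(a)^2 + 125*cos(a)/2 - 15*cos(3*a)/2 - 64)/(2*sin(a)^2 + 10*cos(a) - 7)^3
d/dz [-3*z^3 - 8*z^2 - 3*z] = -9*z^2 - 16*z - 3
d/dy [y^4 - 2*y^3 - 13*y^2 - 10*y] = 4*y^3 - 6*y^2 - 26*y - 10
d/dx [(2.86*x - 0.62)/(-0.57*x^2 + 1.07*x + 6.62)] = (1.6302*x^2 - 0.7068*x + 19.5966)/(0.3249*x^4 - 1.2198*x^3 - 6.4019*x^2 + 14.1668*x + 43.8244)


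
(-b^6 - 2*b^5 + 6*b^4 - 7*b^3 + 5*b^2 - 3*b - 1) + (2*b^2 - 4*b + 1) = -b^6 - 2*b^5 + 6*b^4 - 7*b^3 + 7*b^2 - 7*b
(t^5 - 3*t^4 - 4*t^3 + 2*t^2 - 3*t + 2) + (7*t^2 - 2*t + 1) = t^5 - 3*t^4 - 4*t^3 + 9*t^2 - 5*t + 3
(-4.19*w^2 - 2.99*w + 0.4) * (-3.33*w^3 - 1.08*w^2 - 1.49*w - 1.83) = 13.9527*w^5 + 14.4819*w^4 + 8.1403*w^3 + 11.6908*w^2 + 4.8757*w - 0.732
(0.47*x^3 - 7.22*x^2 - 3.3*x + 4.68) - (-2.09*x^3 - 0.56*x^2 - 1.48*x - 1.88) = 2.56*x^3 - 6.66*x^2 - 1.82*x + 6.56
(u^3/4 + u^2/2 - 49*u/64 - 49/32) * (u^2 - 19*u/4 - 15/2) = u^5/4 - 11*u^4/16 - 321*u^3/64 - 421*u^2/256 + 833*u/64 + 735/64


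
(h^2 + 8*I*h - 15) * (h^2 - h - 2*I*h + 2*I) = h^4 - h^3 + 6*I*h^3 + h^2 - 6*I*h^2 - h + 30*I*h - 30*I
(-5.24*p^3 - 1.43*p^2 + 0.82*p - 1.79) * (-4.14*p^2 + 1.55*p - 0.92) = 21.6936*p^5 - 2.2018*p^4 - 0.790499999999999*p^3 + 9.9972*p^2 - 3.5289*p + 1.6468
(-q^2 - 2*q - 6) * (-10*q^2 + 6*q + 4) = 10*q^4 + 14*q^3 + 44*q^2 - 44*q - 24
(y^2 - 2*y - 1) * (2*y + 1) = 2*y^3 - 3*y^2 - 4*y - 1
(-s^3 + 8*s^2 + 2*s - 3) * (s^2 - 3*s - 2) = -s^5 + 11*s^4 - 20*s^3 - 25*s^2 + 5*s + 6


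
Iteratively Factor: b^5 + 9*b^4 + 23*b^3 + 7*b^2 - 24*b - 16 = (b + 1)*(b^4 + 8*b^3 + 15*b^2 - 8*b - 16) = (b - 1)*(b + 1)*(b^3 + 9*b^2 + 24*b + 16) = (b - 1)*(b + 1)^2*(b^2 + 8*b + 16) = (b - 1)*(b + 1)^2*(b + 4)*(b + 4)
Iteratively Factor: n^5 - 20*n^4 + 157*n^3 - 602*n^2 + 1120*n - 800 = (n - 5)*(n^4 - 15*n^3 + 82*n^2 - 192*n + 160) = (n - 5)*(n - 2)*(n^3 - 13*n^2 + 56*n - 80) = (n - 5)^2*(n - 2)*(n^2 - 8*n + 16) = (n - 5)^2*(n - 4)*(n - 2)*(n - 4)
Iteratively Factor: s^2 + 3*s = (s + 3)*(s)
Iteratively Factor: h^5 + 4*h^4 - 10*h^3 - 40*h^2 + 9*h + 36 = (h + 4)*(h^4 - 10*h^2 + 9) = (h + 1)*(h + 4)*(h^3 - h^2 - 9*h + 9) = (h - 1)*(h + 1)*(h + 4)*(h^2 - 9) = (h - 3)*(h - 1)*(h + 1)*(h + 4)*(h + 3)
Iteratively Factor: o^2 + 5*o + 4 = (o + 4)*(o + 1)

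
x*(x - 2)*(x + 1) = x^3 - x^2 - 2*x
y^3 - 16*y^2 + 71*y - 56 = (y - 8)*(y - 7)*(y - 1)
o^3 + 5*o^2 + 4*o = o*(o + 1)*(o + 4)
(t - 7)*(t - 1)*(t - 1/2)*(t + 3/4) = t^4 - 31*t^3/4 + 37*t^2/8 + 19*t/4 - 21/8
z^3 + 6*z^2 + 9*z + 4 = (z + 1)^2*(z + 4)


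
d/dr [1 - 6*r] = -6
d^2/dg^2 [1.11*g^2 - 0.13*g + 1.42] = 2.22000000000000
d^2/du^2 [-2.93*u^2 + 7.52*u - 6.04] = -5.86000000000000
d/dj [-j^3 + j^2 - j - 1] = -3*j^2 + 2*j - 1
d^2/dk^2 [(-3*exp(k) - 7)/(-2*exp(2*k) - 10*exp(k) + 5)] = (12*exp(4*k) + 52*exp(3*k) + 600*exp(2*k) + 1130*exp(k) + 425)*exp(k)/(8*exp(6*k) + 120*exp(5*k) + 540*exp(4*k) + 400*exp(3*k) - 1350*exp(2*k) + 750*exp(k) - 125)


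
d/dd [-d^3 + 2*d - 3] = 2 - 3*d^2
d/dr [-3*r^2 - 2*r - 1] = -6*r - 2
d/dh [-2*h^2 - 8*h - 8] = -4*h - 8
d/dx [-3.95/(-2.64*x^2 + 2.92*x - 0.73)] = (11.534 - 20.856*x)/(2.64*x^2 - 2.92*x + 0.73)^2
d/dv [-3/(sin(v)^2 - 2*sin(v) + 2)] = 6*(sin(v) - 1)*cos(v)/(sin(v)^2 - 2*sin(v) + 2)^2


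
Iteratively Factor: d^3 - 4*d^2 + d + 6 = (d - 2)*(d^2 - 2*d - 3) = (d - 3)*(d - 2)*(d + 1)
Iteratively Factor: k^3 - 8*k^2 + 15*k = (k - 5)*(k^2 - 3*k) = k*(k - 5)*(k - 3)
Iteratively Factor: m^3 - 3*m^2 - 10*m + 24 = (m - 4)*(m^2 + m - 6) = (m - 4)*(m + 3)*(m - 2)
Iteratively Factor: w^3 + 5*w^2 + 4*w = (w + 1)*(w^2 + 4*w) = (w + 1)*(w + 4)*(w)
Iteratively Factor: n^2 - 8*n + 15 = (n - 5)*(n - 3)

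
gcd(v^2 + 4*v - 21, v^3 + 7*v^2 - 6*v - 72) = v - 3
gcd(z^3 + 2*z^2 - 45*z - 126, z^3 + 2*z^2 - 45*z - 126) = z^3 + 2*z^2 - 45*z - 126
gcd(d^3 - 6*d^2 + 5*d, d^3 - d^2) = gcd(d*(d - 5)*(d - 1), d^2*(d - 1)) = d^2 - d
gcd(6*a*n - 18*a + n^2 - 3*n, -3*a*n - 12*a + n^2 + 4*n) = 1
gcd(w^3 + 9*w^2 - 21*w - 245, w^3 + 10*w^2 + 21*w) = w + 7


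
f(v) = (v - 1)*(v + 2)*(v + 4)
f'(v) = (v - 1)*(v + 2) + (v - 1)*(v + 4) + (v + 2)*(v + 4) = 3*v^2 + 10*v + 2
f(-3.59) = 2.99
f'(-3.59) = 4.76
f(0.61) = -4.69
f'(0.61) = 9.22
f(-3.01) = 4.01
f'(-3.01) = -0.92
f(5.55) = 328.07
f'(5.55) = 149.91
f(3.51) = 103.86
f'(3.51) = 74.06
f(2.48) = 42.96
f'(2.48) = 45.25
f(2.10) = 27.51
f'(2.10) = 36.23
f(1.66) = 13.67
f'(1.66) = 26.87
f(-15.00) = -2288.00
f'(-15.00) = 527.00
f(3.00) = 70.00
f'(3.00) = 59.00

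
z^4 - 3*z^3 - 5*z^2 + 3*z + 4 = (z - 4)*(z - 1)*(z + 1)^2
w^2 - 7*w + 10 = (w - 5)*(w - 2)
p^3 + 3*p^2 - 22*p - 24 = (p - 4)*(p + 1)*(p + 6)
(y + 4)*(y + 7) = y^2 + 11*y + 28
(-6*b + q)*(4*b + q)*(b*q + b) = -24*b^3*q - 24*b^3 - 2*b^2*q^2 - 2*b^2*q + b*q^3 + b*q^2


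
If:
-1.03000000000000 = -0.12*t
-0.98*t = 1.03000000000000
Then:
No Solution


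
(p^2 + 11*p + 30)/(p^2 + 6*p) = (p + 5)/p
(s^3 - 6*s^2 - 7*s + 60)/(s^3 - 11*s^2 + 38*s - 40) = (s + 3)/(s - 2)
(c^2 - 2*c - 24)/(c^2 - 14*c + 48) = (c + 4)/(c - 8)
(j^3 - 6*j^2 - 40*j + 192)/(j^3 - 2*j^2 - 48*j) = (j - 4)/j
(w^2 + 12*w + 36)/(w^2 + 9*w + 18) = (w + 6)/(w + 3)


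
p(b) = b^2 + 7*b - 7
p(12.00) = 221.00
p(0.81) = -0.67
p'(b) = 2*b + 7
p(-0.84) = -12.17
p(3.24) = 26.18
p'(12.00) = 31.00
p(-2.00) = -17.00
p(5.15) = 55.57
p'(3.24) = 13.48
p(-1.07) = -13.35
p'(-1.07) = 4.86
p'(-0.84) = 5.32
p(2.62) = 18.20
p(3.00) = 23.00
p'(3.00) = 13.00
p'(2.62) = 12.24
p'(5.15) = 17.30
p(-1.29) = -14.37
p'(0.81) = 8.62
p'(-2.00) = 3.00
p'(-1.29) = 4.42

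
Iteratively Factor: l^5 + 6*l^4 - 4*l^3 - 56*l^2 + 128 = (l + 2)*(l^4 + 4*l^3 - 12*l^2 - 32*l + 64) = (l - 2)*(l + 2)*(l^3 + 6*l^2 - 32) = (l - 2)^2*(l + 2)*(l^2 + 8*l + 16) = (l - 2)^2*(l + 2)*(l + 4)*(l + 4)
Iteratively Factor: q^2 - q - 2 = (q + 1)*(q - 2)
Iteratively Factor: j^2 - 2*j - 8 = (j + 2)*(j - 4)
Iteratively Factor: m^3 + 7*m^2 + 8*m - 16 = (m + 4)*(m^2 + 3*m - 4) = (m + 4)^2*(m - 1)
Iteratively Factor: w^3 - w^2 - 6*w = (w + 2)*(w^2 - 3*w) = (w - 3)*(w + 2)*(w)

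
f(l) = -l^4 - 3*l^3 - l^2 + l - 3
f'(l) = -4*l^3 - 9*l^2 - 2*l + 1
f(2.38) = -78.81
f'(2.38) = -108.66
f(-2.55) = -4.59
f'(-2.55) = 13.90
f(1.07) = -8.06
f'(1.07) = -16.34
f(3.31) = -239.48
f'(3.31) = -249.28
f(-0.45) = -3.42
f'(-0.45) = 0.44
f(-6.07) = -732.52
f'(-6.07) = 576.13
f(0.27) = -2.87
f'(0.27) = -0.27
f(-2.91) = -12.16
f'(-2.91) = 29.18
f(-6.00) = -693.00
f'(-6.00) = 553.00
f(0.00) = -3.00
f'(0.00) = 1.00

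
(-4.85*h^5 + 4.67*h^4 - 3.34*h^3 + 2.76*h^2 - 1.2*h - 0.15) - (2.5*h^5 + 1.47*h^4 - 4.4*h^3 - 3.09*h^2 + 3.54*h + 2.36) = -7.35*h^5 + 3.2*h^4 + 1.06*h^3 + 5.85*h^2 - 4.74*h - 2.51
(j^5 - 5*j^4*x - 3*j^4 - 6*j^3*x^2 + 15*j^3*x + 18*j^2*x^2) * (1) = j^5 - 5*j^4*x - 3*j^4 - 6*j^3*x^2 + 15*j^3*x + 18*j^2*x^2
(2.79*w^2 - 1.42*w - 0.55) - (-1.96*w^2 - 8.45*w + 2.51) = 4.75*w^2 + 7.03*w - 3.06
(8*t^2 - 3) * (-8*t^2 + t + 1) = -64*t^4 + 8*t^3 + 32*t^2 - 3*t - 3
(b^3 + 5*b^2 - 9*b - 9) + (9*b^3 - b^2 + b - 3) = 10*b^3 + 4*b^2 - 8*b - 12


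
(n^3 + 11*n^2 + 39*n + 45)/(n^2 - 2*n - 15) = (n^2 + 8*n + 15)/(n - 5)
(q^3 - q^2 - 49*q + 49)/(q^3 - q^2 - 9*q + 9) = (q^2 - 49)/(q^2 - 9)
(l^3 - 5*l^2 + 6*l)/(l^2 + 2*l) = (l^2 - 5*l + 6)/(l + 2)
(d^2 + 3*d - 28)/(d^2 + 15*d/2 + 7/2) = 2*(d - 4)/(2*d + 1)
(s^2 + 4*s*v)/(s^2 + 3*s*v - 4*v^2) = s/(s - v)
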